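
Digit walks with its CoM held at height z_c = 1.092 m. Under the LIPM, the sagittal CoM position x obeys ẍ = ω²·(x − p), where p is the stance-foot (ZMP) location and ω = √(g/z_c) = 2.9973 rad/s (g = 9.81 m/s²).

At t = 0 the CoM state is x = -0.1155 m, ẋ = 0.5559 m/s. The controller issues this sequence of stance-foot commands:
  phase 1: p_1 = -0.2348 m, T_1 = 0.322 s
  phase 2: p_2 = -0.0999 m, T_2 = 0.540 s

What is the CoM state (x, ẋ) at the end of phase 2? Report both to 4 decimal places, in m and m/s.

x = 1.5623, ẋ = 5.0773

phase 1: p=-0.2348, T=0.322, ωT=0.965131, cosh=1.503032, sinh=1.122099; start (x,ẋ)=(-0.115500, 0.555900) → end (x,ẋ)=(0.152624, 1.236773)
phase 2: p=-0.0999, T=0.540, ωT=1.618542, cosh=2.621958, sinh=2.423770; start (x,ẋ)=(0.152624, 1.236773) → end (x,ẋ)=(1.562325, 5.077294)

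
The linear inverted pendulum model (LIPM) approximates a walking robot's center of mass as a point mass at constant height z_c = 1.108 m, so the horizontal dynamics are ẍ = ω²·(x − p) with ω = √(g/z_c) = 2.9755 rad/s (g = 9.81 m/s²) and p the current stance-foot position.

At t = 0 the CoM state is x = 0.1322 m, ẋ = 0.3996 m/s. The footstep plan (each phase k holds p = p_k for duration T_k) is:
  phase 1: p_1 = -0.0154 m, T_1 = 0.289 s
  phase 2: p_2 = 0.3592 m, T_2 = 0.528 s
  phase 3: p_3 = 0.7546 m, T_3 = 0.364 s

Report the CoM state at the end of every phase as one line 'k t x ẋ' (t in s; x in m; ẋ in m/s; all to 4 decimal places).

1 0.2890 0.3205 0.9826
2 0.8170 1.0222 2.2009
3 1.1810 2.1623 4.6643

phase 1: p=-0.0154, T=0.289, ωT=0.859919, cosh=1.393083, sinh=0.969887; start (x,ẋ)=(0.132200, 0.399600) → end (x,ẋ)=(0.320472, 0.982635)
phase 2: p=0.3592, T=0.528, ωT=1.571064, cosh=2.509795, sinh=2.301971; start (x,ẋ)=(0.320472, 0.982635) → end (x,ẋ)=(1.022207, 2.200942)
phase 3: p=0.7546, T=0.364, ωT=1.083082, cosh=1.646160, sinh=1.307609; start (x,ẋ)=(1.022207, 2.200942) → end (x,ẋ)=(2.162348, 4.664307)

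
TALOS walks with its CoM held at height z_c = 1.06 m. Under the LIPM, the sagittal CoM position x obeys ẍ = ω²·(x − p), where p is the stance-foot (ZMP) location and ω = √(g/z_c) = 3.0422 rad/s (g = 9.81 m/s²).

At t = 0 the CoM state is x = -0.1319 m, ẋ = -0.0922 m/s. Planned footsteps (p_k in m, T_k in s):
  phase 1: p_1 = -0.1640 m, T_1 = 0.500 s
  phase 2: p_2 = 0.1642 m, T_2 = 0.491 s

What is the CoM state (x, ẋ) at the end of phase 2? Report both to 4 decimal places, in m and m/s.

phase 1: p=-0.1640, T=0.500, ωT=1.521100, cosh=2.397864, sinh=2.179393; start (x,ẋ)=(-0.131900, -0.092200) → end (x,ẋ)=(-0.153079, -0.008255)
phase 2: p=0.1642, T=0.491, ωT=1.493720, cosh=2.339084, sinh=2.114549; start (x,ẋ)=(-0.153079, -0.008255) → end (x,ẋ)=(-0.583681, -2.060330)

x = -0.5837, ẋ = -2.0603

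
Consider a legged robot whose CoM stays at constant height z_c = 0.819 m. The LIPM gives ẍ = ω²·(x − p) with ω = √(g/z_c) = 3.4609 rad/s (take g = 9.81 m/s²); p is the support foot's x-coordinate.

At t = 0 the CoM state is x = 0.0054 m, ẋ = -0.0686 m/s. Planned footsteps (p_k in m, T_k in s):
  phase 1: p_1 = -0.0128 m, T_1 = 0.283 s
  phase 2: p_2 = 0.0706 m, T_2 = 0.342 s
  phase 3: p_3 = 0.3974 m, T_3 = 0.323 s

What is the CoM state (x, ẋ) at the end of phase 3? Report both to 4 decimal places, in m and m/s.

phase 1: p=-0.0128, T=0.283, ωT=0.979435, cosh=1.519237, sinh=1.143714; start (x,ẋ)=(0.005400, -0.068600) → end (x,ẋ)=(-0.007820, -0.032179)
phase 2: p=0.0706, T=0.342, ωT=1.183628, cosh=1.786184, sinh=1.480018; start (x,ẋ)=(-0.007820, -0.032179) → end (x,ẋ)=(-0.083233, -0.459160)
phase 3: p=0.3974, T=0.323, ωT=1.117871, cosh=1.692655, sinh=1.365680; start (x,ẋ)=(-0.083233, -0.459160) → end (x,ẋ)=(-0.597332, -3.048904)

x = -0.5973, ẋ = -3.0489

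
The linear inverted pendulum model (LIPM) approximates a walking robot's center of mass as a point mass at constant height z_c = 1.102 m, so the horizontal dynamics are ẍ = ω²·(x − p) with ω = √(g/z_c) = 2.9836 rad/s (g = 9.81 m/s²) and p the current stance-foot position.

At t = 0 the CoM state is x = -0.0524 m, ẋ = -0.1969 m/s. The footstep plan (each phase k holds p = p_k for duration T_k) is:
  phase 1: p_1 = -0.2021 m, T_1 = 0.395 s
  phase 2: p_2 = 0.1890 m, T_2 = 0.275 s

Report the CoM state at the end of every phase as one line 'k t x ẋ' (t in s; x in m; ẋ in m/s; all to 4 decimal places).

1 0.3950 -0.0329 0.3068
2 0.6700 -0.0177 -0.1903

phase 1: p=-0.2021, T=0.395, ωT=1.178522, cosh=1.778651, sinh=1.470917; start (x,ẋ)=(-0.052400, -0.196900) → end (x,ẋ)=(-0.032908, 0.306761)
phase 2: p=0.1890, T=0.275, ωT=0.820490, cosh=1.355914, sinh=0.915698; start (x,ẋ)=(-0.032908, 0.306761) → end (x,ẋ)=(-0.017740, -0.190327)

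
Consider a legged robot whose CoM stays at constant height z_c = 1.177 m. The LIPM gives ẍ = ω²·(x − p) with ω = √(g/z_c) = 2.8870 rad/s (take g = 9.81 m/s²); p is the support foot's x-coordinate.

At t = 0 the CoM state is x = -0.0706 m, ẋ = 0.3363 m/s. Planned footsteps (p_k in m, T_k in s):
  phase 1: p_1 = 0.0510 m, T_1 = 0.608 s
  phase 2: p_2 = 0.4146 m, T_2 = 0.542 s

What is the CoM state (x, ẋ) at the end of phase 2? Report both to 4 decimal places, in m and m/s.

x = -0.5677, ẋ = -2.5915

phase 1: p=0.0510, T=0.608, ωT=1.755296, cosh=2.979008, sinh=2.806152; start (x,ẋ)=(-0.070600, 0.336300) → end (x,ẋ)=(0.015635, 0.016715)
phase 2: p=0.4146, T=0.542, ωT=1.564754, cosh=2.495319, sinh=2.286180; start (x,ẋ)=(0.015635, 0.016715) → end (x,ẋ)=(-0.567709, -2.591541)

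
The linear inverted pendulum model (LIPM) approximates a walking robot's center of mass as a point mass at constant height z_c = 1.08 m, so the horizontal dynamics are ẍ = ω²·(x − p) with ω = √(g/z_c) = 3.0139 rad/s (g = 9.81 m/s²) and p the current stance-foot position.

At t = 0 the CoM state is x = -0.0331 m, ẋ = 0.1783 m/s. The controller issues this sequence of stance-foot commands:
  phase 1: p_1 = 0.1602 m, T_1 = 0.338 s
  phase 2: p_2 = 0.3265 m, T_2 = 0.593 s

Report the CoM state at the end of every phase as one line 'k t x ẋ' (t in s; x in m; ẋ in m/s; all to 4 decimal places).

phase 1: p=0.1602, T=0.338, ωT=1.018698, cosh=1.565326, sinh=1.204261; start (x,ẋ)=(-0.033100, 0.178300) → end (x,ẋ)=(-0.071134, -0.422489)
phase 2: p=0.3265, T=0.593, ωT=1.787243, cosh=3.070191, sinh=2.902770; start (x,ẋ)=(-0.071134, -0.422489) → end (x,ẋ)=(-1.301224, -4.775889)

1 0.3380 -0.0711 -0.4225
2 0.9310 -1.3012 -4.7759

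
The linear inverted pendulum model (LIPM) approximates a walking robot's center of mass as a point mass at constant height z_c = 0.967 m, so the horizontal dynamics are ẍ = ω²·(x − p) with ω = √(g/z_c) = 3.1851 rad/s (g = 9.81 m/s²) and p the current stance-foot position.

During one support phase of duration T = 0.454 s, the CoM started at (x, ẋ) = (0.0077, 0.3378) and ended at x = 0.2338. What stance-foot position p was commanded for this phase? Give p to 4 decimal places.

ωT = 3.1851·0.454 = 1.446035; cosh(ωT) = 2.240874, sinh(ωT) = 2.005372
x(T) = p + (x₀−p)·cosh(ωT) + (ẋ₀/ω)·sinh(ωT) ⇒ p·(1 − cosh) = x(T) − x₀·cosh − (ẋ₀/ω)·sinh
numerator   = 0.2338 − (0.0077)·2.240874 − (0.3378/3.1851)·2.005372 = 0.003863
denominator = 1 − 2.240874 = -1.240874
p = 0.003863 / -1.240874 = -0.0031

p = -0.0031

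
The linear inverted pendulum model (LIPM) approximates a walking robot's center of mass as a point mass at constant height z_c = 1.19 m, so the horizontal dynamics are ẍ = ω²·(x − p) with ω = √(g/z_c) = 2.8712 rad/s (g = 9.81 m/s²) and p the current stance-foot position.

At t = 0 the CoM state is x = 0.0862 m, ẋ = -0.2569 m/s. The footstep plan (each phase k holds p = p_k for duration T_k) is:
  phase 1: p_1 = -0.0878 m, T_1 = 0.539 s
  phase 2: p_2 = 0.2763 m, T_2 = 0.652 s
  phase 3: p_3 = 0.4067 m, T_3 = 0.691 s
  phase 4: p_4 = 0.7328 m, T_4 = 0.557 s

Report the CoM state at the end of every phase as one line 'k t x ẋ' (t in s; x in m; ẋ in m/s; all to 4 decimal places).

1 0.5390 0.1389 0.4899
2 1.1910 0.3604 0.3776
3 1.8820 0.7045 0.9254
4 2.4390 1.4250 2.1909

phase 1: p=-0.0878, T=0.539, ωT=1.547577, cosh=2.456415, sinh=2.243652; start (x,ẋ)=(0.086200, -0.256900) → end (x,ẋ)=(0.138866, 0.489850)
phase 2: p=0.2763, T=0.652, ωT=1.872022, cosh=3.327622, sinh=3.173810; start (x,ẋ)=(0.138866, 0.489850) → end (x,ẋ)=(0.360450, 0.377650)
phase 3: p=0.4067, T=0.691, ωT=1.983999, cosh=3.704642, sinh=3.567124; start (x,ẋ)=(0.360450, 0.377650) → end (x,ẋ)=(0.704543, 0.925363)
phase 4: p=0.7328, T=0.557, ωT=1.599258, cosh=2.575703, sinh=2.373657; start (x,ẋ)=(0.704543, 0.925363) → end (x,ẋ)=(1.425028, 2.190882)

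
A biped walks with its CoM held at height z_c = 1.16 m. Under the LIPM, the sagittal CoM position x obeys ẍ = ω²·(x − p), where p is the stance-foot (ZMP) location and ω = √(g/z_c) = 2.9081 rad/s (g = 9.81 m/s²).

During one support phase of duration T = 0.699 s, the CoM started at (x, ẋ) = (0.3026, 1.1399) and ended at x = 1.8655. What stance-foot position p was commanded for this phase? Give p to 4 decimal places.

p = 0.2706

ωT = 2.9081·0.699 = 2.032762; cosh(ωT) = 3.883059, sinh(ωT) = 3.752086
x(T) = p + (x₀−p)·cosh(ωT) + (ẋ₀/ω)·sinh(ωT) ⇒ p·(1 − cosh) = x(T) − x₀·cosh − (ẋ₀/ω)·sinh
numerator   = 1.8655 − (0.3026)·3.883059 − (1.1399/2.9081)·3.752086 = -0.780234
denominator = 1 − 3.883059 = -2.883059
p = -0.780234 / -2.883059 = 0.2706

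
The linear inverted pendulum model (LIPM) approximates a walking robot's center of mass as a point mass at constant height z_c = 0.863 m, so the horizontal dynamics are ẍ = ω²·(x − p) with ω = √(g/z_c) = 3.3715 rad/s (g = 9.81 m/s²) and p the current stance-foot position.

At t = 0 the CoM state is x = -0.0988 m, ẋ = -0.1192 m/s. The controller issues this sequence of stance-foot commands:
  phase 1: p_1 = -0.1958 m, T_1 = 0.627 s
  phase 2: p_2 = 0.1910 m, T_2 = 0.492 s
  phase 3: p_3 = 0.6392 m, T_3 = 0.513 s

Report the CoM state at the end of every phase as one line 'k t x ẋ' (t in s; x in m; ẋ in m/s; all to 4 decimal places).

1 0.6270 0.0674 0.8336
2 1.1190 0.4805 1.2141
3 1.6320 1.1609 2.0693

phase 1: p=-0.1958, T=0.627, ωT=2.113930, cosh=4.200744, sinh=4.079981; start (x,ẋ)=(-0.098800, -0.119200) → end (x,ẋ)=(0.067424, 0.833570)
phase 2: p=0.1910, T=0.492, ωT=1.658778, cosh=2.721630, sinh=2.531258; start (x,ẋ)=(0.067424, 0.833570) → end (x,ẋ)=(0.480500, 1.214051)
phase 3: p=0.6392, T=0.513, ωT=1.729580, cosh=2.907821, sinh=2.730462; start (x,ẋ)=(0.480500, 1.214051) → end (x,ẋ)=(1.160946, 2.069287)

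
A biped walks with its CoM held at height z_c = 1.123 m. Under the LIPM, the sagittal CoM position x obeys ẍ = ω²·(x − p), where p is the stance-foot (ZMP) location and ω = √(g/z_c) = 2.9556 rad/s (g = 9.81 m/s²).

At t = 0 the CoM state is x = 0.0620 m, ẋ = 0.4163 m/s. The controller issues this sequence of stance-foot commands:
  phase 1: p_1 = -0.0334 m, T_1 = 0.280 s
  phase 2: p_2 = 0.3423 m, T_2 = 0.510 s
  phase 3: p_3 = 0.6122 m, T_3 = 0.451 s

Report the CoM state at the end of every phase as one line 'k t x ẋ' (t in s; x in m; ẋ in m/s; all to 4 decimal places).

1 0.2800 0.2269 0.8281
2 0.7900 0.6705 1.2289
3 1.2410 1.4640 2.7961

phase 1: p=-0.0334, T=0.280, ωT=0.827568, cosh=1.362430, sinh=0.925319; start (x,ẋ)=(0.062000, 0.416300) → end (x,ẋ)=(0.226908, 0.828086)
phase 2: p=0.3423, T=0.510, ωT=1.507356, cosh=2.368136, sinh=2.146642; start (x,ẋ)=(0.226908, 0.828086) → end (x,ẋ)=(0.670472, 1.228904)
phase 3: p=0.6122, T=0.451, ωT=1.332976, cosh=2.028001, sinh=1.764310; start (x,ẋ)=(0.670472, 1.228904) → end (x,ẋ)=(1.463955, 2.796084)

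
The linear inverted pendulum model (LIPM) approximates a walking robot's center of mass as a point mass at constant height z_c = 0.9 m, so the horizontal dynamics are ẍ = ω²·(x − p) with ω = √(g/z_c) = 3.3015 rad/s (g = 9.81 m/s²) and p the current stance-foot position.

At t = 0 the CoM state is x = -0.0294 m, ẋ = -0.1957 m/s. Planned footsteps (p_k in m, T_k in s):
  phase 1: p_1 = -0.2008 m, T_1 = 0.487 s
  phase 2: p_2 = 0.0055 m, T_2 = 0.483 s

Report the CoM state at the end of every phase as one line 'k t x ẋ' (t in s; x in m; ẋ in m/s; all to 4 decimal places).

1 0.4870 0.1022 0.8477
2 0.9700 0.8598 2.9278

phase 1: p=-0.2008, T=0.487, ωT=1.607830, cosh=2.596146, sinh=2.395824; start (x,ẋ)=(-0.029400, -0.195700) → end (x,ẋ)=(0.102164, 0.847676)
phase 2: p=0.0055, T=0.483, ωT=1.594624, cosh=2.564732, sinh=2.361747; start (x,ẋ)=(0.102164, 0.847676) → end (x,ẋ)=(0.859808, 2.927783)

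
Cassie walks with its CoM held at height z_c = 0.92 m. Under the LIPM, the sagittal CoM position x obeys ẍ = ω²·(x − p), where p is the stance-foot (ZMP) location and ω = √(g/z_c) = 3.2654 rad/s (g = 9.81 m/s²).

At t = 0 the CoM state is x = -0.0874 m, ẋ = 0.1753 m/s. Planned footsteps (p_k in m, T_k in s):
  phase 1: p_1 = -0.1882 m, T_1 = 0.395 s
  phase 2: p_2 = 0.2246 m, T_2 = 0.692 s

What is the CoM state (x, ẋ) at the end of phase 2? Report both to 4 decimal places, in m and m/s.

phase 1: p=-0.1882, T=0.395, ωT=1.289833, cosh=1.953748, sinh=1.678432; start (x,ẋ)=(-0.087400, 0.175300) → end (x,ẋ)=(0.098843, 0.894952)
phase 2: p=0.2246, T=0.692, ωT=2.259657, cosh=4.842094, sinh=4.737707; start (x,ẋ)=(0.098843, 0.894952) → end (x,ẋ)=(0.914141, 2.387914)

x = 0.9141, ẋ = 2.3879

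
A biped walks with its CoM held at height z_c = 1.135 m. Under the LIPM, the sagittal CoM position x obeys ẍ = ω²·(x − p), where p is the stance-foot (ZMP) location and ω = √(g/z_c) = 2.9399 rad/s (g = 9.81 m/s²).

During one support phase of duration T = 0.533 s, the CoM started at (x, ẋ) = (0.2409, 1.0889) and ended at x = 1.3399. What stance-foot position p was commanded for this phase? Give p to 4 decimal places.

ωT = 2.9399·0.533 = 1.566967; cosh(ωT) = 2.500384, sinh(ωT) = 2.291707
x(T) = p + (x₀−p)·cosh(ωT) + (ẋ₀/ω)·sinh(ωT) ⇒ p·(1 − cosh) = x(T) − x₀·cosh − (ẋ₀/ω)·sinh
numerator   = 1.3399 − (0.2409)·2.500384 − (1.0889/2.9399)·2.291707 = -0.111260
denominator = 1 − 2.500384 = -1.500384
p = -0.111260 / -1.500384 = 0.0742

p = 0.0742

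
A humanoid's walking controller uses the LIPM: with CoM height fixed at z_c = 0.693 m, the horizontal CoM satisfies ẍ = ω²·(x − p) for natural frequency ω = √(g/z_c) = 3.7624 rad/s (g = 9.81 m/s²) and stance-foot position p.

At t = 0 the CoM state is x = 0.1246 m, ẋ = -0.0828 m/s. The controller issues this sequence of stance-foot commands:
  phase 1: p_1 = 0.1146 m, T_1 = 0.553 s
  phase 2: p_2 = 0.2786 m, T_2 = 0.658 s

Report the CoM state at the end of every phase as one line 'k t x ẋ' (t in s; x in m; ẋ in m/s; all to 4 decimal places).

1 0.5530 0.0685 -0.1884
2 1.2110 -1.2748 -5.7938

phase 1: p=0.1146, T=0.553, ωT=2.080607, cosh=4.067093, sinh=3.942238; start (x,ẋ)=(0.124600, -0.082800) → end (x,ẋ)=(0.068513, -0.188432)
phase 2: p=0.2786, T=0.658, ωT=2.475659, cosh=5.986825, sinh=5.902717; start (x,ẋ)=(0.068513, -0.188432) → end (x,ẋ)=(-1.274779, -5.793801)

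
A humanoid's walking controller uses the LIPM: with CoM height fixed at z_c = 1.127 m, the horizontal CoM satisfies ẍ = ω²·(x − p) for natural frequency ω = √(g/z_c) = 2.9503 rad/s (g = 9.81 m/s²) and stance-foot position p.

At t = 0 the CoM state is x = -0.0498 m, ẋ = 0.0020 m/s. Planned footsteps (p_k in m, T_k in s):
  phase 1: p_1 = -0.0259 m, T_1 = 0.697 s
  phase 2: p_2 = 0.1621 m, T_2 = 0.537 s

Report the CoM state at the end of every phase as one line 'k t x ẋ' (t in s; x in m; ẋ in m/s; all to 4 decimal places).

phase 1: p=-0.0259, T=0.697, ωT=2.056359, cosh=3.972687, sinh=3.844768; start (x,ẋ)=(-0.049800, 0.002000) → end (x,ẋ)=(-0.118241, -0.263158)
phase 2: p=0.1621, T=0.537, ωT=1.584311, cosh=2.540510, sinh=2.335421; start (x,ẋ)=(-0.118241, -0.263158) → end (x,ẋ)=(-0.758421, -2.600157)

1 0.6970 -0.1182 -0.2632
2 1.2340 -0.7584 -2.6002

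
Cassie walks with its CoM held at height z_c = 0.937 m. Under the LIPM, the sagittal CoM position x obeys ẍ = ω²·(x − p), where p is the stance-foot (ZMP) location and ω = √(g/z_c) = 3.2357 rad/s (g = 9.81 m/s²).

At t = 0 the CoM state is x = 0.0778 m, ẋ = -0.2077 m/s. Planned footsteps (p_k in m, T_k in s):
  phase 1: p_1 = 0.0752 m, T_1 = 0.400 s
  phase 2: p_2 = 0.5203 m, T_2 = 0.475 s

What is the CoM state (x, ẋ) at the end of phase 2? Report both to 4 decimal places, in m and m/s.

x = -1.0830, ẋ = -4.8909

phase 1: p=0.0752, T=0.400, ωT=1.294280, cosh=1.961232, sinh=1.687137; start (x,ẋ)=(0.077800, -0.207700) → end (x,ẋ)=(-0.027998, -0.393154)
phase 2: p=0.5203, T=0.475, ωT=1.536957, cosh=2.432727, sinh=2.217693; start (x,ẋ)=(-0.027998, -0.393154) → end (x,ẋ)=(-1.083021, -4.890910)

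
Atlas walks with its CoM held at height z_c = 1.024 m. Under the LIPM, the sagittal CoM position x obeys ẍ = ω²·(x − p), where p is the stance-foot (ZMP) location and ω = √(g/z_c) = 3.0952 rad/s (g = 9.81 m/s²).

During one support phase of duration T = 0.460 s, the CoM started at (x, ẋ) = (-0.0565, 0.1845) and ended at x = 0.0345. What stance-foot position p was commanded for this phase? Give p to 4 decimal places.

p = -0.0351

ωT = 3.0952·0.460 = 1.423792; cosh(ωT) = 2.196819, sinh(ωT) = 1.956020
x(T) = p + (x₀−p)·cosh(ωT) + (ẋ₀/ω)·sinh(ωT) ⇒ p·(1 − cosh) = x(T) − x₀·cosh − (ẋ₀/ω)·sinh
numerator   = 0.0345 − (-0.0565)·2.196819 − (0.1845/3.0952)·1.956020 = 0.042025
denominator = 1 − 2.196819 = -1.196819
p = 0.042025 / -1.196819 = -0.0351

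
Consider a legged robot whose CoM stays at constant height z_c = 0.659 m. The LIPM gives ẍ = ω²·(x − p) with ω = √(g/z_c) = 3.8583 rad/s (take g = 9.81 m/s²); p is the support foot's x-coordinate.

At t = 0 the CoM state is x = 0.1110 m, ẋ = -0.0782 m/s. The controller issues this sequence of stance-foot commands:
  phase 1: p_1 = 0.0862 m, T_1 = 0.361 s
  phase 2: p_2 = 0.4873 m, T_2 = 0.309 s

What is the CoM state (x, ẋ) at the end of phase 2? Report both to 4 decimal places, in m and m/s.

phase 1: p=0.0862, T=0.361, ωT=1.392846, cosh=2.137331, sinh=1.888963; start (x,ẋ)=(0.111000, -0.078200) → end (x,ẋ)=(0.100920, 0.013608)
phase 2: p=0.4873, T=0.309, ωT=1.192215, cosh=1.798959, sinh=1.495410; start (x,ẋ)=(0.100920, 0.013608) → end (x,ẋ)=(-0.202507, -2.204831)

x = -0.2025, ẋ = -2.2048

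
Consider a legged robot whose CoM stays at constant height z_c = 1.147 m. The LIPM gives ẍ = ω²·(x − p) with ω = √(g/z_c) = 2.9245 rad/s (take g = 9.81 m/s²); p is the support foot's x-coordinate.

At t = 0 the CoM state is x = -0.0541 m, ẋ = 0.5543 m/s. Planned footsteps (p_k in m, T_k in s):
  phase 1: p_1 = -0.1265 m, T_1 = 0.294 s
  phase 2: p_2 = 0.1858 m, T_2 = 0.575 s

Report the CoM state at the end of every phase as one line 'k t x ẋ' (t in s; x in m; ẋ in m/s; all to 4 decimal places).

1 0.2940 0.1581 0.9774
2 0.8690 0.9759 2.5076

phase 1: p=-0.1265, T=0.294, ωT=0.859803, cosh=1.392970, sinh=0.969725; start (x,ẋ)=(-0.054100, 0.554300) → end (x,ẋ)=(0.158149, 0.977447)
phase 2: p=0.1858, T=0.575, ωT=1.681588, cosh=2.780079, sinh=2.594001; start (x,ẋ)=(0.158149, 0.977447) → end (x,ẋ)=(0.975915, 2.507619)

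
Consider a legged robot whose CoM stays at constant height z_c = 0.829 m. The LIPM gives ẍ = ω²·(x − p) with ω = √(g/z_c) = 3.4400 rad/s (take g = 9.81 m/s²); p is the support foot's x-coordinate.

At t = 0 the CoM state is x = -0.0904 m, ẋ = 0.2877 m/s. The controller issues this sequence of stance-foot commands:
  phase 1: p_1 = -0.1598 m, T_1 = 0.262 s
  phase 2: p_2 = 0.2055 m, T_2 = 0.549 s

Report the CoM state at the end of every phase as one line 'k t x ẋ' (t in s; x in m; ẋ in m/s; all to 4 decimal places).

1 0.2620 0.0258 0.6582
2 0.8110 0.2157 0.2283

phase 1: p=-0.1598, T=0.262, ωT=0.901280, cosh=1.434402, sinh=1.028352; start (x,ẋ)=(-0.090400, 0.287700) → end (x,ẋ)=(0.025752, 0.658182)
phase 2: p=0.2055, T=0.549, ωT=1.888560, cosh=3.380567, sinh=3.229277; start (x,ẋ)=(0.025752, 0.658182) → end (x,ẋ)=(0.215715, 0.228263)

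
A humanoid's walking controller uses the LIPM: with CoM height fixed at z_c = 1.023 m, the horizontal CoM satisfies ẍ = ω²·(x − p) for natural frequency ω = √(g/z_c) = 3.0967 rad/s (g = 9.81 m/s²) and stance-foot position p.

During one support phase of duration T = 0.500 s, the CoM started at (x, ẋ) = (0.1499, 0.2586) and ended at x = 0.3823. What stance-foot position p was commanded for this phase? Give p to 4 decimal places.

ωT = 3.0967·0.500 = 1.548350; cosh(ωT) = 2.458151, sinh(ωT) = 2.245552
x(T) = p + (x₀−p)·cosh(ωT) + (ẋ₀/ω)·sinh(ωT) ⇒ p·(1 − cosh) = x(T) − x₀·cosh − (ẋ₀/ω)·sinh
numerator   = 0.3823 − (0.1499)·2.458151 − (0.2586/3.0967)·2.245552 = -0.173699
denominator = 1 − 2.458151 = -1.458151
p = -0.173699 / -1.458151 = 0.1191

p = 0.1191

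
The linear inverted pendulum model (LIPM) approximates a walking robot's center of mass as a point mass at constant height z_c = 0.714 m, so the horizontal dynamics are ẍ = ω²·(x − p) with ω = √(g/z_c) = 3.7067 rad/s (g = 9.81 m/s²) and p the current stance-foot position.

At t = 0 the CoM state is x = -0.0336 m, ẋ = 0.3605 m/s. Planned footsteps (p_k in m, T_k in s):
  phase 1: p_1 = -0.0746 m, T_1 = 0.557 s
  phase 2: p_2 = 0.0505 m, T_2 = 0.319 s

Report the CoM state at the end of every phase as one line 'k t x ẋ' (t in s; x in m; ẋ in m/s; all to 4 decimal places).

1 0.5570 0.4667 2.0330
2 0.8760 1.6038 5.9079

phase 1: p=-0.0746, T=0.557, ωT=2.064632, cosh=4.004630, sinh=3.877765; start (x,ẋ)=(-0.033600, 0.360500) → end (x,ẋ)=(0.466727, 2.032992)
phase 2: p=0.0505, T=0.319, ωT=1.182437, cosh=1.784423, sinh=1.477893; start (x,ẋ)=(0.466727, 2.032992) → end (x,ẋ)=(1.603796, 5.907852)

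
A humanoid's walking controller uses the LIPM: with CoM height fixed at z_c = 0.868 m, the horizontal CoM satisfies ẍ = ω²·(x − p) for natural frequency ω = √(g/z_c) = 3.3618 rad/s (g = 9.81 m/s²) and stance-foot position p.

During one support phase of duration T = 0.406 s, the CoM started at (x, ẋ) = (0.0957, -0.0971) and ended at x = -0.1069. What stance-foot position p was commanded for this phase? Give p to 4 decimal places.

p = 0.2337

ωT = 3.3618·0.406 = 1.364891; cosh(ωT) = 2.085352, sinh(ωT) = 1.829943
x(T) = p + (x₀−p)·cosh(ωT) + (ẋ₀/ω)·sinh(ωT) ⇒ p·(1 − cosh) = x(T) − x₀·cosh − (ẋ₀/ω)·sinh
numerator   = -0.1069 − (0.0957)·2.085352 − (-0.0971/3.3618)·1.829943 = -0.253613
denominator = 1 − 2.085352 = -1.085352
p = -0.253613 / -1.085352 = 0.2337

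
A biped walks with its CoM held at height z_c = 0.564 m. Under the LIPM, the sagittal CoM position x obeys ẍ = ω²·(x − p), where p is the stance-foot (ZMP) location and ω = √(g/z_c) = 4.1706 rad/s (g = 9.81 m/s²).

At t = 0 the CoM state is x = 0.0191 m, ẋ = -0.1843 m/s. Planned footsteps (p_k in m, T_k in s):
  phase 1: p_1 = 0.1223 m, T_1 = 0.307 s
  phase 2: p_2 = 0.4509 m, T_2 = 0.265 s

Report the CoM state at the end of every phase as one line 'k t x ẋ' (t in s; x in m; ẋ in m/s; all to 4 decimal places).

phase 1: p=0.1223, T=0.307, ωT=1.280374, cosh=1.937960, sinh=1.660026; start (x,ẋ)=(0.019100, -0.184300) → end (x,ẋ)=(-0.151054, -1.071651)
phase 2: p=0.4509, T=0.265, ωT=1.105209, cosh=1.675499, sinh=1.344357; start (x,ẋ)=(-0.151054, -1.071651) → end (x,ẋ)=(-0.903111, -5.170573)

1 0.3070 -0.1511 -1.0717
2 0.5720 -0.9031 -5.1706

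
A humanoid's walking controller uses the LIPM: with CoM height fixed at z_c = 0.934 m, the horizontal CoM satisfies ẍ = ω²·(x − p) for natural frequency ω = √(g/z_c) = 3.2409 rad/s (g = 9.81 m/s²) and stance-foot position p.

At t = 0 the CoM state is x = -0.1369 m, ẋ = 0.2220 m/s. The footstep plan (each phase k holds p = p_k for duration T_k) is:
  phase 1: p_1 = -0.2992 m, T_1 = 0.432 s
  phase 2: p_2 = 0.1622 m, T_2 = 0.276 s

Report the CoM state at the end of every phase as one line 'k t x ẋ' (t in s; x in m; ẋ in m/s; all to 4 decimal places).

1 0.4320 0.1804 1.4793
2 0.7080 0.6531 2.1715

phase 1: p=-0.2992, T=0.432, ωT=1.400069, cosh=2.151029, sinh=1.904449; start (x,ẋ)=(-0.136900, 0.222000) → end (x,ẋ)=(0.180366, 1.479265)
phase 2: p=0.1622, T=0.276, ωT=0.894488, cosh=1.427450, sinh=1.018634; start (x,ẋ)=(0.180366, 1.479265) → end (x,ẋ)=(0.653073, 2.171549)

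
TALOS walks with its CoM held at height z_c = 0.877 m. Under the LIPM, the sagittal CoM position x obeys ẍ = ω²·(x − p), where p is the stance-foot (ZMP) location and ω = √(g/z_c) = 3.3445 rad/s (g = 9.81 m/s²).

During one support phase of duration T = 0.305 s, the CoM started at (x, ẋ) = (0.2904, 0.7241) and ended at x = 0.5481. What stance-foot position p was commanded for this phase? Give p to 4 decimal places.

ωT = 3.3445·0.305 = 1.020072; cosh(ωT) = 1.566982, sinh(ωT) = 1.206414
x(T) = p + (x₀−p)·cosh(ωT) + (ẋ₀/ω)·sinh(ωT) ⇒ p·(1 − cosh) = x(T) − x₀·cosh − (ẋ₀/ω)·sinh
numerator   = 0.5481 − (0.2904)·1.566982 − (0.7241/3.3445)·1.206414 = -0.168146
denominator = 1 − 1.566982 = -0.566982
p = -0.168146 / -0.566982 = 0.2966

p = 0.2966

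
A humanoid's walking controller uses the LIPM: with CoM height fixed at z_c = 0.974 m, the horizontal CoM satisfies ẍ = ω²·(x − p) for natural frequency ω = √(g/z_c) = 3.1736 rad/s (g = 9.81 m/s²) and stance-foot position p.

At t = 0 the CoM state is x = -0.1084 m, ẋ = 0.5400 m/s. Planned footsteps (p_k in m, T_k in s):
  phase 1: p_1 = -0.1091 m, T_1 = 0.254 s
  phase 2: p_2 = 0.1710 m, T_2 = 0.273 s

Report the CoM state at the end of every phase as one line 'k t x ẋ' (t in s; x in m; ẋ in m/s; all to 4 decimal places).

1 0.2540 0.0443 0.7271
2 0.5270 0.2181 0.6241

phase 1: p=-0.1091, T=0.254, ωT=0.806094, cosh=1.342872, sinh=0.896273; start (x,ẋ)=(-0.108400, 0.540000) → end (x,ẋ)=(0.044344, 0.727142)
phase 2: p=0.1710, T=0.273, ωT=0.866393, cosh=1.399391, sinh=0.978925; start (x,ẋ)=(0.044344, 0.727142) → end (x,ẋ)=(0.218053, 0.624073)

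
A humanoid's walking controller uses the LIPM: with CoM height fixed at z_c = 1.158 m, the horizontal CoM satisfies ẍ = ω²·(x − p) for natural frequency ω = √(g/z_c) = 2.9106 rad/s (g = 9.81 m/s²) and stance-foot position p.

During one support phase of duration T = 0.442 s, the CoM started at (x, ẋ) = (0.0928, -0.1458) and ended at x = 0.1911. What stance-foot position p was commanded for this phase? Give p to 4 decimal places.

ωT = 2.9106·0.442 = 1.286485; cosh(ωT) = 1.948140, sinh(ωT) = 1.671900
x(T) = p + (x₀−p)·cosh(ωT) + (ẋ₀/ω)·sinh(ωT) ⇒ p·(1 − cosh) = x(T) − x₀·cosh − (ẋ₀/ω)·sinh
numerator   = 0.1911 − (0.0928)·1.948140 − (-0.1458/2.9106)·1.671900 = 0.094063
denominator = 1 − 1.948140 = -0.948140
p = 0.094063 / -0.948140 = -0.0992

p = -0.0992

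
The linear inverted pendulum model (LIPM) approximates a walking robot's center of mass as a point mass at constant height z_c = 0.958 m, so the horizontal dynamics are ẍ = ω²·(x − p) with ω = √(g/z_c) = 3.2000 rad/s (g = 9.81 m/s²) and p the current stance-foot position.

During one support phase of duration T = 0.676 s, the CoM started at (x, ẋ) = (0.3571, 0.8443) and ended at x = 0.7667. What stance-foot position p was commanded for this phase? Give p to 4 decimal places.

p = 0.5693

ωT = 3.2000·0.676 = 2.163200; cosh(ωT) = 4.406943, sinh(ωT) = 4.291987
x(T) = p + (x₀−p)·cosh(ωT) + (ẋ₀/ω)·sinh(ωT) ⇒ p·(1 − cosh) = x(T) − x₀·cosh − (ẋ₀/ω)·sinh
numerator   = 0.7667 − (0.3571)·4.406943 − (0.8443/3.2000)·4.291987 = -1.939433
denominator = 1 − 4.406943 = -3.406943
p = -1.939433 / -3.406943 = 0.5693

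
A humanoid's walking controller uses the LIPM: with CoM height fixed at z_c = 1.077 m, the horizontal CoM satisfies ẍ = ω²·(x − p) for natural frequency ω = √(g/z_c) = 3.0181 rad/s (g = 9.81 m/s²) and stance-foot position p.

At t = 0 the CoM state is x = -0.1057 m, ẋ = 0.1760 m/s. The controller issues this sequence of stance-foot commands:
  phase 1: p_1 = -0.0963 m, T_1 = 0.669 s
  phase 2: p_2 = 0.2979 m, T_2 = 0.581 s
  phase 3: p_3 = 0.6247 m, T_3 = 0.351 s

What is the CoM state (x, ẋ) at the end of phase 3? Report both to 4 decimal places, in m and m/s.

x = -0.1302, ẋ = -1.8634

phase 1: p=-0.0963, T=0.669, ωT=2.019109, cosh=3.832192, sinh=3.699418; start (x,ẋ)=(-0.105700, 0.176000) → end (x,ẋ)=(0.083408, 0.569513)
phase 2: p=0.2979, T=0.581, ωT=1.753516, cosh=2.974018, sinh=2.800854; start (x,ẋ)=(0.083408, 0.569513) → end (x,ẋ)=(0.188517, -0.119412)
phase 3: p=0.6247, T=0.351, ωT=1.059353, cosh=1.615592, sinh=1.268912; start (x,ẋ)=(0.188517, -0.119412) → end (x,ẋ)=(-0.130199, -1.863374)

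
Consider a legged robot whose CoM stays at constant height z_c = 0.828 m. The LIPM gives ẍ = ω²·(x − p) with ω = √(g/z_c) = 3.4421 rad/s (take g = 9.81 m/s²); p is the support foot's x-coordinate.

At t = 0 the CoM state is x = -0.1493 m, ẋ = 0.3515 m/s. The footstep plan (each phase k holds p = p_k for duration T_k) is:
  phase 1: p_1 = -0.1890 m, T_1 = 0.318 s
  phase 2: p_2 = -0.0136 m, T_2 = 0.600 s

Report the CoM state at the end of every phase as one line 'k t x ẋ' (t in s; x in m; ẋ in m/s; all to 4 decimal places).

1 0.3180 0.0124 0.7652
2 0.9180 0.9533 3.4140

phase 1: p=-0.1890, T=0.318, ωT=1.094588, cosh=1.661314, sinh=1.326637; start (x,ẋ)=(-0.149300, 0.351500) → end (x,ẋ)=(0.012428, 0.765239)
phase 2: p=-0.0136, T=0.600, ωT=2.065260, cosh=4.007067, sinh=3.880282; start (x,ẋ)=(0.012428, 0.765239) → end (x,ẋ)=(0.953348, 3.413994)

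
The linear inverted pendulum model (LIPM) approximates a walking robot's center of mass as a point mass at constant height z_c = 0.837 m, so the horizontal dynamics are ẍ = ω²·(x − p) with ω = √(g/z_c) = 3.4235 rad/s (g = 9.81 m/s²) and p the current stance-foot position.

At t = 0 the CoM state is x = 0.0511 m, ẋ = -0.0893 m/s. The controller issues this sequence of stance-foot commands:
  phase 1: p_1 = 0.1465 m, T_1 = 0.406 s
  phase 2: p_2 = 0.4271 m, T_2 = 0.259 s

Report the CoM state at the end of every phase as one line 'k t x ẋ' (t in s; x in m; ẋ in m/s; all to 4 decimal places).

1 0.4060 -0.1060 -0.8053
2 0.6650 -0.5666 -2.9819

phase 1: p=0.1465, T=0.406, ωT=1.389941, cosh=2.131852, sinh=1.882762; start (x,ẋ)=(0.051100, -0.089300) → end (x,ẋ)=(-0.105989, -0.805288)
phase 2: p=0.4271, T=0.259, ωT=0.886687, cosh=1.419546, sinh=1.007528; start (x,ẋ)=(-0.105989, -0.805288) → end (x,ẋ)=(-0.566639, -2.981913)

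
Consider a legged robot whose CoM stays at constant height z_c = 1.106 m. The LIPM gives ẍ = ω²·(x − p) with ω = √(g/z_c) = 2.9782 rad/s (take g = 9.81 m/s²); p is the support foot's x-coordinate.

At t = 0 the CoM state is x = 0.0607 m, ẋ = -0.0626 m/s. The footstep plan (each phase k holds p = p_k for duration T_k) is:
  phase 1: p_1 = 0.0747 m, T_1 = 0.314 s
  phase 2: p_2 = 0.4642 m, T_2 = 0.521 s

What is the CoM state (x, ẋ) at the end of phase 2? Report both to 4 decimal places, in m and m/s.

x = -0.7064, ẋ = -3.2421

phase 1: p=0.0747, T=0.314, ωT=0.935155, cosh=1.470066, sinh=1.077541; start (x,ẋ)=(0.060700, -0.062600) → end (x,ẋ)=(0.031470, -0.136954)
phase 2: p=0.4642, T=0.521, ωT=1.551642, cosh=2.465557, sinh=2.253657; start (x,ẋ)=(0.031470, -0.136954) → end (x,ẋ)=(-0.706356, -3.242084)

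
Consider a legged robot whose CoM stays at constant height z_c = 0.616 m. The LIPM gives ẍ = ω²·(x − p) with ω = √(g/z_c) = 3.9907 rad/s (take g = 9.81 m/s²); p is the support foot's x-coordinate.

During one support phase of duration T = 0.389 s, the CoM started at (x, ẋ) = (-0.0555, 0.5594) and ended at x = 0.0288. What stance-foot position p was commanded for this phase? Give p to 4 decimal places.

p = 0.1025

ωT = 3.9907·0.389 = 1.552382; cosh(ωT) = 2.467225, sinh(ωT) = 2.255482
x(T) = p + (x₀−p)·cosh(ωT) + (ẋ₀/ω)·sinh(ωT) ⇒ p·(1 − cosh) = x(T) − x₀·cosh − (ẋ₀/ω)·sinh
numerator   = 0.0288 − (-0.0555)·2.467225 − (0.5594/3.9907)·2.255482 = -0.150433
denominator = 1 − 2.467225 = -1.467225
p = -0.150433 / -1.467225 = 0.1025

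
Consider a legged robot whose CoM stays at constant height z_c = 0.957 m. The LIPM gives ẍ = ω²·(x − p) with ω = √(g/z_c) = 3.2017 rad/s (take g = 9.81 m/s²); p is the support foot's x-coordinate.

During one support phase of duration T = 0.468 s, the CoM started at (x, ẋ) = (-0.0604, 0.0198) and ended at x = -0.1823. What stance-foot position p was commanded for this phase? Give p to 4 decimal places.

ωT = 3.2017·0.468 = 1.498396; cosh(ωT) = 2.348996, sinh(ωT) = 2.125508
x(T) = p + (x₀−p)·cosh(ωT) + (ẋ₀/ω)·sinh(ωT) ⇒ p·(1 − cosh) = x(T) − x₀·cosh − (ẋ₀/ω)·sinh
numerator   = -0.1823 − (-0.0604)·2.348996 − (0.0198/3.2017)·2.125508 = -0.053565
denominator = 1 − 2.348996 = -1.348996
p = -0.053565 / -1.348996 = 0.0397

p = 0.0397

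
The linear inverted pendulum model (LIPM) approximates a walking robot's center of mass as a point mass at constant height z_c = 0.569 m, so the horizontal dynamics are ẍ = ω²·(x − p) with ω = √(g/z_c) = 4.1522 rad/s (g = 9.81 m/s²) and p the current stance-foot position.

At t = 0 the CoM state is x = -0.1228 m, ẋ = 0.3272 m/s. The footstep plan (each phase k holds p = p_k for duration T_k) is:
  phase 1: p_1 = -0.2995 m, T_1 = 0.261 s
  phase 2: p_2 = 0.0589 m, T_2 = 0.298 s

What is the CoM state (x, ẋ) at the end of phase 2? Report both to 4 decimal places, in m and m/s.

phase 1: p=-0.2995, T=0.261, ωT=1.083724, cosh=1.647000, sinh=1.308667; start (x,ẋ)=(-0.122800, 0.327200) → end (x,ẋ)=(0.094650, 1.499059)
phase 2: p=0.0589, T=0.298, ωT=1.237356, cosh=1.868319, sinh=1.578169; start (x,ẋ)=(0.094650, 1.499059) → end (x,ẋ)=(0.695455, 3.034985)

x = 0.6955, ẋ = 3.0350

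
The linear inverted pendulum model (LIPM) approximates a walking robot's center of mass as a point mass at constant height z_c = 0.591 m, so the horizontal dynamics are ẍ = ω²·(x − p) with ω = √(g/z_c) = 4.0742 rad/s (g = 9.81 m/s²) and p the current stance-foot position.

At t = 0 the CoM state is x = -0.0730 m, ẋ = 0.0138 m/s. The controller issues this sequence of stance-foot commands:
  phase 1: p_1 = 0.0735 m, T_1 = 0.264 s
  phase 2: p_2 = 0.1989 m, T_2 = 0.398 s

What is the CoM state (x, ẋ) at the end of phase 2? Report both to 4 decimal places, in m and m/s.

x = -1.1975, ẋ = -5.5472

phase 1: p=0.0735, T=0.264, ωT=1.075589, cosh=1.636408, sinh=1.295311; start (x,ẋ)=(-0.073000, 0.013800) → end (x,ẋ)=(-0.161846, -0.750550)
phase 2: p=0.1989, T=0.398, ωT=1.621532, cosh=2.629216, sinh=2.431620; start (x,ẋ)=(-0.161846, -0.750550) → end (x,ẋ)=(-1.197533, -5.547238)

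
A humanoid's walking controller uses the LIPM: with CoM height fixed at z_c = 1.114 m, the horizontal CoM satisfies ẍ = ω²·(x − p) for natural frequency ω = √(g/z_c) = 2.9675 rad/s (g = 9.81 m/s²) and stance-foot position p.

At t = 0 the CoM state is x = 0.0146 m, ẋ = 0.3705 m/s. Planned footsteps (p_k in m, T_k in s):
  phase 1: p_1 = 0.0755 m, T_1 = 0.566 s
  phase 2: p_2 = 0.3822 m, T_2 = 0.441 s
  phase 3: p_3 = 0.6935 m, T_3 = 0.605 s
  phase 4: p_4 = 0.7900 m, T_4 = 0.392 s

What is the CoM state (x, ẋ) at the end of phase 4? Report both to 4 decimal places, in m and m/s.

phase 1: p=0.0755, T=0.566, ωT=1.679605, cosh=2.774942, sinh=2.588495; start (x,ẋ)=(0.014600, 0.370500) → end (x,ẋ)=(0.229686, 0.560321)
phase 2: p=0.3822, T=0.441, ωT=1.308667, cosh=1.985709, sinh=1.715529; start (x,ẋ)=(0.229686, 0.560321) → end (x,ẋ)=(0.403277, 0.336213)
phase 3: p=0.6935, T=0.605, ωT=1.795337, cosh=3.093789, sinh=2.927718; start (x,ẋ)=(0.403277, 0.336213) → end (x,ẋ)=(0.127318, -1.481284)
phase 4: p=0.7900, T=0.392, ωT=1.163260, cosh=1.756408, sinh=1.443942; start (x,ẋ)=(0.127318, -1.481284) → end (x,ẋ)=(-1.094711, -5.441265)

x = -1.0947, ẋ = -5.4413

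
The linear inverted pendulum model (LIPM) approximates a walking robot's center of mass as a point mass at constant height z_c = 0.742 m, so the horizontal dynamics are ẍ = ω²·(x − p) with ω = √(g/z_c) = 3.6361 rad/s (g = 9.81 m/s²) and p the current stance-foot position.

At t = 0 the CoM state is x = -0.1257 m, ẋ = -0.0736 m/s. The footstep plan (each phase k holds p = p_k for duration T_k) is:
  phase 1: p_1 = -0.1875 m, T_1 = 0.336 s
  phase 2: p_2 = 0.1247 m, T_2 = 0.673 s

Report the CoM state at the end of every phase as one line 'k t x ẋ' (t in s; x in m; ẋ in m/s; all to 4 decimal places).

phase 1: p=-0.1875, T=0.336, ωT=1.221730, cosh=1.843886, sinh=1.549166; start (x,ẋ)=(-0.125700, -0.073600) → end (x,ẋ)=(-0.104905, 0.212405)
phase 2: p=0.1247, T=0.673, ωT=2.447095, cosh=5.820640, sinh=5.734095; start (x,ẋ)=(-0.104905, 0.212405) → end (x,ẋ)=(-0.876790, -3.550880)

1 0.3360 -0.1049 0.2124
2 1.0090 -0.8768 -3.5509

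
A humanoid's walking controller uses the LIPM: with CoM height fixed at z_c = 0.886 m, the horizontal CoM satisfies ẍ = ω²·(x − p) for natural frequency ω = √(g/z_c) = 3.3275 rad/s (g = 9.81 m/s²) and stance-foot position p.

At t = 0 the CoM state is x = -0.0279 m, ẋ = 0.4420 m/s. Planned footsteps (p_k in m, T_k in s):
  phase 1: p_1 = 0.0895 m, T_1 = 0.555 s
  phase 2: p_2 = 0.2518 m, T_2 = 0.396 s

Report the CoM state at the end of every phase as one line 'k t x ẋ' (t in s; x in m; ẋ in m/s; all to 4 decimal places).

phase 1: p=0.0895, T=0.555, ωT=1.846763, cosh=3.248505, sinh=3.090758; start (x,ẋ)=(-0.027900, 0.442000) → end (x,ẋ)=(0.118678, 0.228439)
phase 2: p=0.2518, T=0.396, ωT=1.317690, cosh=2.001269, sinh=1.733515; start (x,ẋ)=(0.118678, 0.228439) → end (x,ẋ)=(0.104397, -0.310713)

1 0.5550 0.1187 0.2284
2 0.9510 0.1044 -0.3107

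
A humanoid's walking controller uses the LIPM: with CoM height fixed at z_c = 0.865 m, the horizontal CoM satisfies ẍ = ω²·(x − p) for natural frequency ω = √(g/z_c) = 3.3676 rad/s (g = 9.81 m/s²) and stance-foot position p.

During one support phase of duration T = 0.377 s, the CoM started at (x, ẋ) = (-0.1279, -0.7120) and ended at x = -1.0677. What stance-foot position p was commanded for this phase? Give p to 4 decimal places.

ωT = 3.3676·0.377 = 1.269585; cosh(ωT) = 1.920162, sinh(ωT) = 1.639214
x(T) = p + (x₀−p)·cosh(ωT) + (ẋ₀/ω)·sinh(ωT) ⇒ p·(1 − cosh) = x(T) − x₀·cosh − (ẋ₀/ω)·sinh
numerator   = -1.0677 − (-0.1279)·1.920162 − (-0.7120/3.3676)·1.639214 = -0.475538
denominator = 1 − 1.920162 = -0.920162
p = -0.475538 / -0.920162 = 0.5168

p = 0.5168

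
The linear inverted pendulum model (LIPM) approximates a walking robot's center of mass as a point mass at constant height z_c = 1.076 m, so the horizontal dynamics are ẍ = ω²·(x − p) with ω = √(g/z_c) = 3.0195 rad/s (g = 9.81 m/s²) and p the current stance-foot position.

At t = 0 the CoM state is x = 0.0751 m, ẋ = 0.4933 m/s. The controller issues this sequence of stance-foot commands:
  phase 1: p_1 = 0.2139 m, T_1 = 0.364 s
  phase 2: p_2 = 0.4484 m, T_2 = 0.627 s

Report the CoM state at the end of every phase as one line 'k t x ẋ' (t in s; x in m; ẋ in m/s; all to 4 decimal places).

1 0.3640 0.2004 0.2633
2 0.9910 -0.1106 -1.5355

phase 1: p=0.2139, T=0.364, ωT=1.099098, cosh=1.667314, sinh=1.334143; start (x,ẋ)=(0.075100, 0.493300) → end (x,ẋ)=(0.200438, 0.263338)
phase 2: p=0.4484, T=0.627, ωT=1.893226, cosh=3.395673, sinh=3.245088; start (x,ẋ)=(0.200438, 0.263338) → end (x,ẋ)=(-0.110587, -1.535460)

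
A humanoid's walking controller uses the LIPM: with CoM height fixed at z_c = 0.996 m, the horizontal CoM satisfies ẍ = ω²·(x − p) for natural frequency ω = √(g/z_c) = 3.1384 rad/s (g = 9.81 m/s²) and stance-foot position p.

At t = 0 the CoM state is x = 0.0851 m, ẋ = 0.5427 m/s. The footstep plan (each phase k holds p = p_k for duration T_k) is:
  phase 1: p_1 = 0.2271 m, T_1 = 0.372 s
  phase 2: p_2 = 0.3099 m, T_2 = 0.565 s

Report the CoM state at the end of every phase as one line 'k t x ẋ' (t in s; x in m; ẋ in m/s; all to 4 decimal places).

phase 1: p=0.2271, T=0.372, ωT=1.167485, cosh=1.762524, sinh=1.451375; start (x,ẋ)=(0.085100, 0.542700) → end (x,ẋ)=(0.227797, 0.309712)
phase 2: p=0.3099, T=0.565, ωT=1.773196, cosh=3.029718, sinh=2.859929; start (x,ẋ)=(0.227797, 0.309712) → end (x,ẋ)=(0.343383, 0.201418)

1 0.3720 0.2278 0.3097
2 0.9370 0.3434 0.2014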